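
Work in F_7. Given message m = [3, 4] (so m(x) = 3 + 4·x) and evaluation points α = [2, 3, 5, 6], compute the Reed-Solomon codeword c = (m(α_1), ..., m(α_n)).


c = [4, 1, 2, 6]

Message polynomial: m(x) = 3 + 4·x (mod 7).
For each evaluation point α_i, compute m(α_i) mod 7:
  α_1 = 2: Horner steps 4 → 4, so m(2) = 4.
  α_2 = 3: Horner steps 4 → 1, so m(3) = 1.
  α_3 = 5: Horner steps 4 → 2, so m(5) = 2.
  α_4 = 6: Horner steps 4 → 6, so m(6) = 6.
Codeword c = [4, 1, 2, 6] ∈ F_7^4.


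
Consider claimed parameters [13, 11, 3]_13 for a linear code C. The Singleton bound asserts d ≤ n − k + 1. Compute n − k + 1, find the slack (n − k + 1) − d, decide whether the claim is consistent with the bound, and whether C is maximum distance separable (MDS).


Singleton RHS = n − k + 1 = 3, slack = 0, bound satisfied, MDS.

Singleton bound: d ≤ n − k + 1.
Here n = 13, k = 11, so n − k + 1 = 3.
Given d = 3, check d ≤ 3: YES.
Slack = (n − k + 1) − d = 0.
The code is MDS (slack = 0).
Description: the claimed parameters are [13, 11, 3]_13; such a code would be MDS (meets Singleton bound).


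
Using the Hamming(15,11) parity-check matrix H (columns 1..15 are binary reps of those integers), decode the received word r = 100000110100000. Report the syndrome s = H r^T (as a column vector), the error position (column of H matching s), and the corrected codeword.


s = (0, 1, 0, 0)^T, error position = 4, corrected codeword c = 100100110100000

Compute s = H r^T mod 2 one row at a time:
  s_1 = 1 + 0 + 1 + 0 + 0 + 0 + 0 + 0 = 2 ≡ 0 (mod 2).
  s_2 = 0 + 0 + 0 + 1 + 0 + 0 + 0 + 0 = 1 ≡ 1 (mod 2).
  s_3 = 0 + 0 + 0 + 1 + 1 + 0 + 0 + 0 = 2 ≡ 0 (mod 2).
  s_4 = 1 + 0 + 0 + 1 + 0 + 0 + 0 + 0 = 2 ≡ 0 (mod 2).
s = (0, 1, 0, 0)^T — this equals column 4 of H (binary 0100), so error is at position 4.
Correct: flip bit 4 of r = 100000110100000 to get c = 100100110100000.


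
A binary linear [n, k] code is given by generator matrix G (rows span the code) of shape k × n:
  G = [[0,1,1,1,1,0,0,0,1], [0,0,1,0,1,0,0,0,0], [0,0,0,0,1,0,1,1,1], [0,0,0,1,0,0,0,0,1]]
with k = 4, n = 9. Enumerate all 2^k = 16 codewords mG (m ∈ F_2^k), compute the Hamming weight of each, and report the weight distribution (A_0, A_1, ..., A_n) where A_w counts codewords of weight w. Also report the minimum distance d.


Weight distribution: A_0 = 1, A_1 = 1, A_2 = 2, A_3 = 2, A_4 = 5, A_5 = 5. Minimum distance d = 1.

Enumerate all 2^4 = 16 messages m ∈ F_2^4.
For each, compute codeword c = mG in F_2^9, then tally its weight.
  m = 0000 → c = 000000000, weight = 0.
  m = 1000 → c = 011110001, weight = 5.
  m = 0100 → c = 001010000, weight = 2.
  m = 1100 → c = 010100001, weight = 3.
  m = 0010 → c = 000010111, weight = 4.
  m = 1010 → c = 011100110, weight = 5.
  m = 0110 → c = 001000111, weight = 4.
  m = 1110 → c = 010110110, weight = 5.
  m = 0001 → c = 000100001, weight = 2.
  m = 1001 → c = 011010000, weight = 3.
  m = 0101 → c = 001110001, weight = 4.
  m = 1101 → c = 010000000, weight = 1.
  m = 0011 → c = 000110110, weight = 4.
  m = 1011 → c = 011000111, weight = 5.
  m = 0111 → c = 001100110, weight = 4.
  m = 1111 → c = 010010111, weight = 5.
Tally weights:
  weight 0: 1 codewords.
  weight 1: 1 codewords.
  weight 2: 2 codewords.
  weight 3: 2 codewords.
  weight 4: 5 codewords.
  weight 5: 5 codewords.
Minimum distance d = smallest w > 0 with A_w > 0 = 1.
Sanity: Σ A_w = 16 = 2^4 = 16 ✓.


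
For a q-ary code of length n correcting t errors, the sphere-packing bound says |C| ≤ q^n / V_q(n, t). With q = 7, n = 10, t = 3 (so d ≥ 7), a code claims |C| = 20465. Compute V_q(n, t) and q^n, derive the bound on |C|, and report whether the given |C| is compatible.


V_q(n, t) = 27601, q^n = 282475249, Hamming bound = 10234, |C| = 20465 > bound (violated).

Step 1: Compute V_q(n, t) = Σ_{j=0}^3 C(n, j) (q−1)^j.
  j = 0: C(10,0)·(6)^0 = 1·1 = 1.
  j = 1: C(10,1)·(6)^1 = 10·6 = 60.
  j = 2: C(10,2)·(6)^2 = 45·36 = 1620.
  j = 3: C(10,3)·(6)^3 = 120·216 = 25920.
  V_q(n, t) = 1 + 60 + 1620 + 25920 = 27601.
Step 2: q^n = 7^10 = 282475249.
Step 3: Hamming bound ⌊q^n / V_q(n,t)⌋ = ⌊282475249/27601⌋ = 10234.
Step 4: Compare |C| = 20465 to 10234: violated.
The claimed |C| lies above the Hamming bound, so no 7-ary code of length 10 with d ≥ 7 can have 20465 codewords.


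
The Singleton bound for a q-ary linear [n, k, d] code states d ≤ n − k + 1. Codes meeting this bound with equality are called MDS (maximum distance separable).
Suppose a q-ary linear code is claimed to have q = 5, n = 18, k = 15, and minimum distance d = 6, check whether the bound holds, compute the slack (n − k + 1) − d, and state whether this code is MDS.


Singleton RHS = n − k + 1 = 4, slack = -2, bound violated (no such code; not MDS).

Singleton bound: d ≤ n − k + 1.
Here n = 18, k = 15, so n − k + 1 = 4.
Given d = 6, check d ≤ 4: NO.
Slack = (n − k + 1) − d = -2.
The slack is negative: d = 6 exceeds n − k + 1 = 4 by 2, so the Singleton bound is violated and no linear [18, 15, 6]_5 code can exist. In particular it is not MDS (MDS requires d = n − k + 1 exactly).
Description: the claimed parameters are [18, 15, 6]_5; such a code would be impossible (violates the Singleton bound).


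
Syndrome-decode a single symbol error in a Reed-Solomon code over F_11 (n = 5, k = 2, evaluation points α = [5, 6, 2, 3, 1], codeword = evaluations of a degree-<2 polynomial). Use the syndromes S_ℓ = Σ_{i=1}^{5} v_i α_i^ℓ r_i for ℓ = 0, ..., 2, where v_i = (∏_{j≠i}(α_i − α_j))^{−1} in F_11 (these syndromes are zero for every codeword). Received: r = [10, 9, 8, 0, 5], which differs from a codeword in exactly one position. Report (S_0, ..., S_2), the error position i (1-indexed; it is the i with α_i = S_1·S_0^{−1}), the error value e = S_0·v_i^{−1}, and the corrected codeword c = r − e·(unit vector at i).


S = (9, 1, 5), error at position 1, error magnitude e = 4, c = [6, 9, 8, 0, 5].

Step 1: column multipliers v_i = (∏_{j≠i}(α_i − α_j))^{−1} mod 11.
  i = 1 (α = 5): (5−6)(5−2)(5−3)(5−1) = (−1)·3·2·4 = −24 ≡ 9, so v_1 = 9^{−1} = 5 (mod 11).
  i = 2 (α = 6): (6−5)(6−2)(6−3)(6−1) = 1·4·3·5 = 60 ≡ 5, so v_2 = 5^{−1} = 9 (mod 11).
  i = 3 (α = 2): (2−5)(2−6)(2−3)(2−1) = (−3)·(−4)·(−1)·1 = −12 ≡ 10, so v_3 = 10^{−1} = 10 (mod 11).
  i = 4 (α = 3): (3−5)(3−6)(3−2)(3−1) = (−2)·(−3)·1·2 = 12 ≡ 1, so v_4 = 1^{−1} = 1 (mod 11).
  i = 5 (α = 1): (1−5)(1−6)(1−2)(1−3) = (−4)·(−5)·(−1)·(−2) = 40 ≡ 7, so v_5 = 7^{−1} = 8 (mod 11).
  v = [5, 9, 10, 1, 8].
Step 2: syndromes of r = [10, 9, 8, 0, 5] (all sums mod 11).
  S_0 = Σ v_i r_i = 5·10 + 9·9 + 10·8 + 1·0 + 8·5 = 251 ≡ 9.
  S_1 = Σ v_i α_i r_i = 5·5·10 + 9·6·9 + 10·2·8 + 1·3·0 + 8·1·5 = 936 ≡ 1.
  α_i^2 mod 11 = [3, 3, 4, 9, 1].
  S_2 = Σ v_i α_i^2 r_i = 5·3·10 + 9·3·9 + 10·4·8 + 1·9·0 + 8·1·5 = 753 ≡ 5.
  S = (9, 1, 5) ≠ 0, so r is not a codeword (an error is present).
Step 3: locate the error. For a single error e at position i, S_ℓ = v_i·e·α_i^ℓ, so α_err = S_1/S_0.
  S_0^{−1} = 9^{−1} = 5 (mod 11), so α_err = 1·5 = 5 ≡ 5 = α_1. Error position i = 1.
  Consistency check: S_2/S_1 = 5·1 = 5 ≡ 5 = α_err ✓ (single-error assumption holds).
Step 4: error magnitude e = S_0/v_1 = S_0·∏_{j≠1}(α_1 − α_j) = 9·9 = 81 ≡ 4 (mod 11).
Step 5: correct position 1: c_1 = r_1 − e = 10 − 4 ≡ 6 (mod 11). Hence c = [6, 9, 8, 0, 5].
  Check: interpolating c through the α_i gives m(x) = 2 + 3·x (degree < 2) with m(α_i) = c_i for every i, so c is indeed a codeword.


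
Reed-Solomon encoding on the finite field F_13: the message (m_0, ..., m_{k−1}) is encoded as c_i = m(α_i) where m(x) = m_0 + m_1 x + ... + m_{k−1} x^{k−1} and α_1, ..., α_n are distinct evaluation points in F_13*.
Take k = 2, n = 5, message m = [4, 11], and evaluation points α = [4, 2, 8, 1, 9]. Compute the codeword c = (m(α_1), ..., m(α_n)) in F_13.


c = [9, 0, 1, 2, 12]

Message polynomial: m(x) = 4 + 11·x (mod 13).
For each evaluation point α_i, compute m(α_i) mod 13:
  α_1 = 4: Horner steps 11 → 9, so m(4) = 9.
  α_2 = 2: Horner steps 11 → 0, so m(2) = 0.
  α_3 = 8: Horner steps 11 → 1, so m(8) = 1.
  α_4 = 1: Horner steps 11 → 2, so m(1) = 2.
  α_5 = 9: Horner steps 11 → 12, so m(9) = 12.
Codeword c = [9, 0, 1, 2, 12] ∈ F_13^5.


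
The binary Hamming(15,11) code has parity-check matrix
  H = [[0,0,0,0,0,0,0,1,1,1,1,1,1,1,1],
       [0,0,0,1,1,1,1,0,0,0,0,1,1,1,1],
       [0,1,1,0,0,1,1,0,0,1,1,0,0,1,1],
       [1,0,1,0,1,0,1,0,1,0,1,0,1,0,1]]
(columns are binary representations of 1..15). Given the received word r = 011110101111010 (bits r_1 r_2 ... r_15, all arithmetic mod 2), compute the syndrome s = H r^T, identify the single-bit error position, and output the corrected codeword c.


s = (1, 1, 0, 1)^T, error position = 13, corrected codeword c = 011110101111110

Compute s = H r^T mod 2 one row at a time:
  s_1 = 0 + 1 + 1 + 1 + 1 + 0 + 1 + 0 = 5 ≡ 1 (mod 2).
  s_2 = 1 + 1 + 0 + 1 + 1 + 0 + 1 + 0 = 5 ≡ 1 (mod 2).
  s_3 = 1 + 1 + 0 + 1 + 1 + 1 + 1 + 0 = 6 ≡ 0 (mod 2).
  s_4 = 0 + 1 + 1 + 1 + 1 + 1 + 0 + 0 = 5 ≡ 1 (mod 2).
s = (1, 1, 0, 1)^T — this equals column 13 of H (binary 1101), so error is at position 13.
Correct: flip bit 13 of r = 011110101111010 to get c = 011110101111110.


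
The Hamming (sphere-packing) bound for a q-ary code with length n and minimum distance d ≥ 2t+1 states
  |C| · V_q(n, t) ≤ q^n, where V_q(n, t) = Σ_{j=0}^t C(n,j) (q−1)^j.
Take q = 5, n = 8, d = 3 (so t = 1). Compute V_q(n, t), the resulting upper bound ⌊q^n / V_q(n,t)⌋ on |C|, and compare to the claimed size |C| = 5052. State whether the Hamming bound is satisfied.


V_q(n, t) = 33, q^n = 390625, Hamming bound = 11837, |C| = 5052 ≤ bound (satisfied).

Step 1: Compute V_q(n, t) = Σ_{j=0}^1 C(n, j) (q−1)^j.
  j = 0: C(8,0)·(4)^0 = 1·1 = 1.
  j = 1: C(8,1)·(4)^1 = 8·4 = 32.
  V_q(n, t) = 1 + 32 = 33.
Step 2: q^n = 5^8 = 390625.
Step 3: Hamming bound ⌊q^n / V_q(n,t)⌋ = ⌊390625/33⌋ = 11837.
Step 4: Compare |C| = 5052 to 11837: satisfied.
The claimed |C| lies below the Hamming bound.


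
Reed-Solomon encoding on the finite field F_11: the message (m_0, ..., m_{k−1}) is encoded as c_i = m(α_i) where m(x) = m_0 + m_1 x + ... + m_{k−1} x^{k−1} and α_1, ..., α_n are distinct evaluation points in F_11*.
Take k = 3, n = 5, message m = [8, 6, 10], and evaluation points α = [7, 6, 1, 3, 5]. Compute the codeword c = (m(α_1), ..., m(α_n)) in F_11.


c = [1, 8, 2, 6, 2]

Message polynomial: m(x) = 8 + 6·x + 10·x^2 (mod 11).
For each evaluation point α_i, compute m(α_i) mod 11:
  α_1 = 7: Horner steps 10 → 10 → 1, so m(7) = 1.
  α_2 = 6: Horner steps 10 → 0 → 8, so m(6) = 8.
  α_3 = 1: Horner steps 10 → 5 → 2, so m(1) = 2.
  α_4 = 3: Horner steps 10 → 3 → 6, so m(3) = 6.
  α_5 = 5: Horner steps 10 → 1 → 2, so m(5) = 2.
Codeword c = [1, 8, 2, 6, 2] ∈ F_11^5.


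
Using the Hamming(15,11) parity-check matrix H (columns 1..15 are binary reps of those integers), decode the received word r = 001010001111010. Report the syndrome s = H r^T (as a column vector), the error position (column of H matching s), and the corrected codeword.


s = (1, 1, 0, 0)^T, error position = 12, corrected codeword c = 001010001110010

Compute s = H r^T mod 2 one row at a time:
  s_1 = 0 + 1 + 1 + 1 + 1 + 0 + 1 + 0 = 5 ≡ 1 (mod 2).
  s_2 = 0 + 1 + 0 + 0 + 1 + 0 + 1 + 0 = 3 ≡ 1 (mod 2).
  s_3 = 0 + 1 + 0 + 0 + 1 + 1 + 1 + 0 = 4 ≡ 0 (mod 2).
  s_4 = 0 + 1 + 1 + 0 + 1 + 1 + 0 + 0 = 4 ≡ 0 (mod 2).
s = (1, 1, 0, 0)^T — this equals column 12 of H (binary 1100), so error is at position 12.
Correct: flip bit 12 of r = 001010001111010 to get c = 001010001110010.


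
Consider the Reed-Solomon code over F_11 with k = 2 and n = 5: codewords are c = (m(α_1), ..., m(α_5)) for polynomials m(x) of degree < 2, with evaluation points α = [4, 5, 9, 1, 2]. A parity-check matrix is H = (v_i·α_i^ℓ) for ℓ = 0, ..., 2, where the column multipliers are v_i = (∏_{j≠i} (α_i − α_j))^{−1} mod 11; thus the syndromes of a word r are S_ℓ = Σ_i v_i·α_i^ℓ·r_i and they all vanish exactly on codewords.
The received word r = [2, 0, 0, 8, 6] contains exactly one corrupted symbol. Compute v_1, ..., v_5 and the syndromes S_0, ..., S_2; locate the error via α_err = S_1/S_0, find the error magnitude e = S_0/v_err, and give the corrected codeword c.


S = (7, 8, 6), error at position 3, error magnitude e = 8, c = [2, 0, 3, 8, 6].

Step 1: column multipliers v_i = (∏_{j≠i}(α_i − α_j))^{−1} mod 11.
  i = 1 (α = 4): (4−5)(4−9)(4−1)(4−2) = (−1)·(−5)·3·2 = 30 ≡ 8, so v_1 = 8^{−1} = 7 (mod 11).
  i = 2 (α = 5): (5−4)(5−9)(5−1)(5−2) = 1·(−4)·4·3 = −48 ≡ 7, so v_2 = 7^{−1} = 8 (mod 11).
  i = 3 (α = 9): (9−4)(9−5)(9−1)(9−2) = 5·4·8·7 = 1120 ≡ 9, so v_3 = 9^{−1} = 5 (mod 11).
  i = 4 (α = 1): (1−4)(1−5)(1−9)(1−2) = (−3)·(−4)·(−8)·(−1) = 96 ≡ 8, so v_4 = 8^{−1} = 7 (mod 11).
  i = 5 (α = 2): (2−4)(2−5)(2−9)(2−1) = (−2)·(−3)·(−7)·1 = −42 ≡ 2, so v_5 = 2^{−1} = 6 (mod 11).
  v = [7, 8, 5, 7, 6].
Step 2: syndromes of r = [2, 0, 0, 8, 6] (all sums mod 11).
  S_0 = Σ v_i r_i = 7·2 + 8·0 + 5·0 + 7·8 + 6·6 = 106 ≡ 7.
  S_1 = Σ v_i α_i r_i = 7·4·2 + 8·5·0 + 5·9·0 + 7·1·8 + 6·2·6 = 184 ≡ 8.
  α_i^2 mod 11 = [5, 3, 4, 1, 4].
  S_2 = Σ v_i α_i^2 r_i = 7·5·2 + 8·3·0 + 5·4·0 + 7·1·8 + 6·4·6 = 270 ≡ 6.
  S = (7, 8, 6) ≠ 0, so r is not a codeword (an error is present).
Step 3: locate the error. For a single error e at position i, S_ℓ = v_i·e·α_i^ℓ, so α_err = S_1/S_0.
  S_0^{−1} = 7^{−1} = 8 (mod 11), so α_err = 8·8 = 64 ≡ 9 = α_3. Error position i = 3.
  Consistency check: S_2/S_1 = 6·7 = 42 ≡ 9 = α_err ✓ (single-error assumption holds).
Step 4: error magnitude e = S_0/v_3 = S_0·∏_{j≠3}(α_3 − α_j) = 7·9 = 63 ≡ 8 (mod 11).
Step 5: correct position 3: c_3 = r_3 − e = 0 − 8 ≡ 3 (mod 11). Hence c = [2, 0, 3, 8, 6].
  Check: interpolating c through the α_i gives m(x) = 10 + 9·x (degree < 2) with m(α_i) = c_i for every i, so c is indeed a codeword.


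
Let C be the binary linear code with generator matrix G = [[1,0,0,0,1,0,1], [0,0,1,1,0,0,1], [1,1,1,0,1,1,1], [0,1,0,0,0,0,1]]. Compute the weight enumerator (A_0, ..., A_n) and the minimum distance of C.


Weight distribution: A_0 = 1, A_2 = 2, A_3 = 6, A_4 = 3, A_5 = 2, A_6 = 2. Minimum distance d = 2.

Enumerate all 2^4 = 16 messages m ∈ F_2^4.
For each, compute codeword c = mG in F_2^7, then tally its weight.
  m = 0000 → c = 0000000, weight = 0.
  m = 1000 → c = 1000101, weight = 3.
  m = 0100 → c = 0011001, weight = 3.
  m = 1100 → c = 1011100, weight = 4.
  m = 0010 → c = 1110111, weight = 6.
  m = 1010 → c = 0110010, weight = 3.
  m = 0110 → c = 1101110, weight = 5.
  m = 1110 → c = 0101011, weight = 4.
  m = 0001 → c = 0100001, weight = 2.
  m = 1001 → c = 1100100, weight = 3.
  m = 0101 → c = 0111000, weight = 3.
  m = 1101 → c = 1111101, weight = 6.
  m = 0011 → c = 1010110, weight = 4.
  m = 1011 → c = 0010011, weight = 3.
  m = 0111 → c = 1001111, weight = 5.
  m = 1111 → c = 0001010, weight = 2.
Tally weights:
  weight 0: 1 codewords.
  weight 2: 2 codewords.
  weight 3: 6 codewords.
  weight 4: 3 codewords.
  weight 5: 2 codewords.
  weight 6: 2 codewords.
Minimum distance d = smallest w > 0 with A_w > 0 = 2.
Sanity: Σ A_w = 16 = 2^4 = 16 ✓.


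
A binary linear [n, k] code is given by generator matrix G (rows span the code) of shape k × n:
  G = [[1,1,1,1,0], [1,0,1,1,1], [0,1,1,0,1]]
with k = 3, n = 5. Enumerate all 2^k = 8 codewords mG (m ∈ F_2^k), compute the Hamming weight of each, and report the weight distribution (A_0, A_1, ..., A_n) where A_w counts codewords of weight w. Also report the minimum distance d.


Weight distribution: A_0 = 1, A_1 = 1, A_2 = 1, A_3 = 3, A_4 = 2. Minimum distance d = 1.

Enumerate all 2^3 = 8 messages m ∈ F_2^3.
For each, compute codeword c = mG in F_2^5, then tally its weight.
  m = 000 → c = 00000, weight = 0.
  m = 100 → c = 11110, weight = 4.
  m = 010 → c = 10111, weight = 4.
  m = 110 → c = 01001, weight = 2.
  m = 001 → c = 01101, weight = 3.
  m = 101 → c = 10011, weight = 3.
  m = 011 → c = 11010, weight = 3.
  m = 111 → c = 00100, weight = 1.
Tally weights:
  weight 0: 1 codewords.
  weight 1: 1 codewords.
  weight 2: 1 codewords.
  weight 3: 3 codewords.
  weight 4: 2 codewords.
Minimum distance d = smallest w > 0 with A_w > 0 = 1.
Sanity: Σ A_w = 8 = 2^3 = 8 ✓.


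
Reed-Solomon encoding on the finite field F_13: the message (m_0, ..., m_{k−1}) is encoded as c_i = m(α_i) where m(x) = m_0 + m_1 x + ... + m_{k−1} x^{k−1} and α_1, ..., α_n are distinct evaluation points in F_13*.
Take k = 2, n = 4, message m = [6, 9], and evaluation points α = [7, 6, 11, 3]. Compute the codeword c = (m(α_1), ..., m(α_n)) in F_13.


c = [4, 8, 1, 7]

Message polynomial: m(x) = 6 + 9·x (mod 13).
For each evaluation point α_i, compute m(α_i) mod 13:
  α_1 = 7: Horner steps 9 → 4, so m(7) = 4.
  α_2 = 6: Horner steps 9 → 8, so m(6) = 8.
  α_3 = 11: Horner steps 9 → 1, so m(11) = 1.
  α_4 = 3: Horner steps 9 → 7, so m(3) = 7.
Codeword c = [4, 8, 1, 7] ∈ F_13^4.


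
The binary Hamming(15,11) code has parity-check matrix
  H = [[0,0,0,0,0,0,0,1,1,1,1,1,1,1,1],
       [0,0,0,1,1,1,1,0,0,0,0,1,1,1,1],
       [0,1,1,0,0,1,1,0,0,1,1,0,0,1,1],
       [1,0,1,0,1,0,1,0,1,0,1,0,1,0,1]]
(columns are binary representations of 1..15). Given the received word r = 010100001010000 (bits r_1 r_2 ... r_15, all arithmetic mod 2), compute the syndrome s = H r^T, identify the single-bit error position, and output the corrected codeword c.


s = (0, 1, 0, 0)^T, error position = 4, corrected codeword c = 010000001010000

Compute s = H r^T mod 2 one row at a time:
  s_1 = 0 + 1 + 0 + 1 + 0 + 0 + 0 + 0 = 2 ≡ 0 (mod 2).
  s_2 = 1 + 0 + 0 + 0 + 0 + 0 + 0 + 0 = 1 ≡ 1 (mod 2).
  s_3 = 1 + 0 + 0 + 0 + 0 + 1 + 0 + 0 = 2 ≡ 0 (mod 2).
  s_4 = 0 + 0 + 0 + 0 + 1 + 1 + 0 + 0 = 2 ≡ 0 (mod 2).
s = (0, 1, 0, 0)^T — this equals column 4 of H (binary 0100), so error is at position 4.
Correct: flip bit 4 of r = 010100001010000 to get c = 010000001010000.


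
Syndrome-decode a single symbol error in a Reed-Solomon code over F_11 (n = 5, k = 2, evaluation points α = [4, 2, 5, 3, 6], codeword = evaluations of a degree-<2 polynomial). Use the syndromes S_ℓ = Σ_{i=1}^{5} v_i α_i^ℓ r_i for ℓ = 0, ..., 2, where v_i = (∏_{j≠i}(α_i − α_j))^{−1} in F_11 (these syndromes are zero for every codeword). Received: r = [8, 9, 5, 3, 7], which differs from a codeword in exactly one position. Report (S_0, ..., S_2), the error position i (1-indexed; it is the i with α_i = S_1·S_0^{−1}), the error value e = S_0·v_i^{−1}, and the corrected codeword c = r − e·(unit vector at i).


S = (5, 3, 4), error at position 3, error magnitude e = 3, c = [8, 9, 2, 3, 7].

Step 1: column multipliers v_i = (∏_{j≠i}(α_i − α_j))^{−1} mod 11.
  i = 1 (α = 4): (4−2)(4−5)(4−3)(4−6) = 2·(−1)·1·(−2) = 4 ≡ 4, so v_1 = 4^{−1} = 3 (mod 11).
  i = 2 (α = 2): (2−4)(2−5)(2−3)(2−6) = (−2)·(−3)·(−1)·(−4) = 24 ≡ 2, so v_2 = 2^{−1} = 6 (mod 11).
  i = 3 (α = 5): (5−4)(5−2)(5−3)(5−6) = 1·3·2·(−1) = −6 ≡ 5, so v_3 = 5^{−1} = 9 (mod 11).
  i = 4 (α = 3): (3−4)(3−2)(3−5)(3−6) = (−1)·1·(−2)·(−3) = −6 ≡ 5, so v_4 = 5^{−1} = 9 (mod 11).
  i = 5 (α = 6): (6−4)(6−2)(6−5)(6−3) = 2·4·1·3 = 24 ≡ 2, so v_5 = 2^{−1} = 6 (mod 11).
  v = [3, 6, 9, 9, 6].
Step 2: syndromes of r = [8, 9, 5, 3, 7] (all sums mod 11).
  S_0 = Σ v_i r_i = 3·8 + 6·9 + 9·5 + 9·3 + 6·7 = 192 ≡ 5.
  S_1 = Σ v_i α_i r_i = 3·4·8 + 6·2·9 + 9·5·5 + 9·3·3 + 6·6·7 = 762 ≡ 3.
  α_i^2 mod 11 = [5, 4, 3, 9, 3].
  S_2 = Σ v_i α_i^2 r_i = 3·5·8 + 6·4·9 + 9·3·5 + 9·9·3 + 6·3·7 = 840 ≡ 4.
  S = (5, 3, 4) ≠ 0, so r is not a codeword (an error is present).
Step 3: locate the error. For a single error e at position i, S_ℓ = v_i·e·α_i^ℓ, so α_err = S_1/S_0.
  S_0^{−1} = 5^{−1} = 9 (mod 11), so α_err = 3·9 = 27 ≡ 5 = α_3. Error position i = 3.
  Consistency check: S_2/S_1 = 4·4 = 16 ≡ 5 = α_err ✓ (single-error assumption holds).
Step 4: error magnitude e = S_0/v_3 = S_0·∏_{j≠3}(α_3 − α_j) = 5·5 = 25 ≡ 3 (mod 11).
Step 5: correct position 3: c_3 = r_3 − e = 5 − 3 ≡ 2 (mod 11). Hence c = [8, 9, 2, 3, 7].
  Check: interpolating c through the α_i gives m(x) = 10 + 5·x (degree < 2) with m(α_i) = c_i for every i, so c is indeed a codeword.


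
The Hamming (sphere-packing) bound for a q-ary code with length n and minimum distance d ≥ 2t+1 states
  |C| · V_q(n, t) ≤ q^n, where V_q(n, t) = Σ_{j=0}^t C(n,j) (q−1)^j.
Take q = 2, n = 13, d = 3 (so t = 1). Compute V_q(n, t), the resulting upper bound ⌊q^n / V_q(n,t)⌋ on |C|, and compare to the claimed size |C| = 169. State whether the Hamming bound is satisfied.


V_q(n, t) = 14, q^n = 8192, Hamming bound = 585, |C| = 169 ≤ bound (satisfied).

Step 1: Compute V_q(n, t) = Σ_{j=0}^1 C(n, j) (q−1)^j.
  j = 0: C(13,0)·(1)^0 = 1·1 = 1.
  j = 1: C(13,1)·(1)^1 = 13·1 = 13.
  V_q(n, t) = 1 + 13 = 14.
Step 2: q^n = 2^13 = 8192.
Step 3: Hamming bound ⌊q^n / V_q(n,t)⌋ = ⌊8192/14⌋ = 585.
Step 4: Compare |C| = 169 to 585: satisfied.
The claimed |C| lies below the Hamming bound.


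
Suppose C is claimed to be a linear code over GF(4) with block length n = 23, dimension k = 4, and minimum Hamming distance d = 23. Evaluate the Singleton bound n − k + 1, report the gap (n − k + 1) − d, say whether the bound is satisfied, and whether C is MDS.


Singleton RHS = n − k + 1 = 20, slack = -3, bound violated (no such code; not MDS).

Singleton bound: d ≤ n − k + 1.
Here n = 23, k = 4, so n − k + 1 = 20.
Given d = 23, check d ≤ 20: NO.
Slack = (n − k + 1) − d = -3.
The slack is negative: d = 23 exceeds n − k + 1 = 20 by 3, so the Singleton bound is violated and no linear [23, 4, 23]_4 code can exist. In particular it is not MDS (MDS requires d = n − k + 1 exactly).
Description: the claimed parameters are [23, 4, 23]_4; such a code would be impossible (violates the Singleton bound).


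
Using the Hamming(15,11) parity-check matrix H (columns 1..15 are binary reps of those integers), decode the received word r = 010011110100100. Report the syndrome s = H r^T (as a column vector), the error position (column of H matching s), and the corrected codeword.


s = (1, 0, 0, 1)^T, error position = 9, corrected codeword c = 010011111100100

Compute s = H r^T mod 2 one row at a time:
  s_1 = 1 + 0 + 1 + 0 + 0 + 1 + 0 + 0 = 3 ≡ 1 (mod 2).
  s_2 = 0 + 1 + 1 + 1 + 0 + 1 + 0 + 0 = 4 ≡ 0 (mod 2).
  s_3 = 1 + 0 + 1 + 1 + 1 + 0 + 0 + 0 = 4 ≡ 0 (mod 2).
  s_4 = 0 + 0 + 1 + 1 + 0 + 0 + 1 + 0 = 3 ≡ 1 (mod 2).
s = (1, 0, 0, 1)^T — this equals column 9 of H (binary 1001), so error is at position 9.
Correct: flip bit 9 of r = 010011110100100 to get c = 010011111100100.


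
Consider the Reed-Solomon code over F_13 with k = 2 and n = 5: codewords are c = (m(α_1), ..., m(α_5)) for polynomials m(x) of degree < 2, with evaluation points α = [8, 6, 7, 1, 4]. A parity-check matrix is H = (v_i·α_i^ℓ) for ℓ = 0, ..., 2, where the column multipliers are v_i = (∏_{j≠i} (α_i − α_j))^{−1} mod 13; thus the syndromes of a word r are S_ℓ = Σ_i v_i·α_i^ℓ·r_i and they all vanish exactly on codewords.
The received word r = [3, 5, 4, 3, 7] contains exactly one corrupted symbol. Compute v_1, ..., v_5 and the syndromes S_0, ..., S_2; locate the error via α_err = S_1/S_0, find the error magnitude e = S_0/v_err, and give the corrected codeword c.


S = (1, 1, 1), error at position 4, error magnitude e = 6, c = [3, 5, 4, 10, 7].

Step 1: column multipliers v_i = (∏_{j≠i}(α_i − α_j))^{−1} mod 13.
  i = 1 (α = 8): (8−6)(8−7)(8−1)(8−4) = 2·1·7·4 = 56 ≡ 4, so v_1 = 4^{−1} = 10 (mod 13).
  i = 2 (α = 6): (6−8)(6−7)(6−1)(6−4) = (−2)·(−1)·5·2 = 20 ≡ 7, so v_2 = 7^{−1} = 2 (mod 13).
  i = 3 (α = 7): (7−8)(7−6)(7−1)(7−4) = (−1)·1·6·3 = −18 ≡ 8, so v_3 = 8^{−1} = 5 (mod 13).
  i = 4 (α = 1): (1−8)(1−6)(1−7)(1−4) = (−7)·(−5)·(−6)·(−3) = 630 ≡ 6, so v_4 = 6^{−1} = 11 (mod 13).
  i = 5 (α = 4): (4−8)(4−6)(4−7)(4−1) = (−4)·(−2)·(−3)·3 = −72 ≡ 6, so v_5 = 6^{−1} = 11 (mod 13).
  v = [10, 2, 5, 11, 11].
Step 2: syndromes of r = [3, 5, 4, 3, 7] (all sums mod 13).
  S_0 = Σ v_i r_i = 10·3 + 2·5 + 5·4 + 11·3 + 11·7 = 170 ≡ 1.
  S_1 = Σ v_i α_i r_i = 10·8·3 + 2·6·5 + 5·7·4 + 11·1·3 + 11·4·7 = 781 ≡ 1.
  α_i^2 mod 13 = [12, 10, 10, 1, 3].
  S_2 = Σ v_i α_i^2 r_i = 10·12·3 + 2·10·5 + 5·10·4 + 11·1·3 + 11·3·7 = 924 ≡ 1.
  S = (1, 1, 1) ≠ 0, so r is not a codeword (an error is present).
Step 3: locate the error. For a single error e at position i, S_ℓ = v_i·e·α_i^ℓ, so α_err = S_1/S_0.
  S_0^{−1} = 1^{−1} = 1 (mod 13), so α_err = 1·1 = 1 ≡ 1 = α_4. Error position i = 4.
  Consistency check: S_2/S_1 = 1·1 = 1 ≡ 1 = α_err ✓ (single-error assumption holds).
Step 4: error magnitude e = S_0/v_4 = S_0·∏_{j≠4}(α_4 − α_j) = 1·6 = 6 ≡ 6 (mod 13).
Step 5: correct position 4: c_4 = r_4 − e = 3 − 6 ≡ 10 (mod 13). Hence c = [3, 5, 4, 10, 7].
  Check: interpolating c through the α_i gives m(x) = 11 + 12·x (degree < 2) with m(α_i) = c_i for every i, so c is indeed a codeword.


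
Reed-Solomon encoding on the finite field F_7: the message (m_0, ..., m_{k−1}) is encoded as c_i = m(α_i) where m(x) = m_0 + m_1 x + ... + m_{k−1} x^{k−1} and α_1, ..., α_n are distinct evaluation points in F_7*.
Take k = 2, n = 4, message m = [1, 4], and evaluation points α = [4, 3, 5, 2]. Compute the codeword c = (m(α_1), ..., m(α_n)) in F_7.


c = [3, 6, 0, 2]

Message polynomial: m(x) = 1 + 4·x (mod 7).
For each evaluation point α_i, compute m(α_i) mod 7:
  α_1 = 4: Horner steps 4 → 3, so m(4) = 3.
  α_2 = 3: Horner steps 4 → 6, so m(3) = 6.
  α_3 = 5: Horner steps 4 → 0, so m(5) = 0.
  α_4 = 2: Horner steps 4 → 2, so m(2) = 2.
Codeword c = [3, 6, 0, 2] ∈ F_7^4.


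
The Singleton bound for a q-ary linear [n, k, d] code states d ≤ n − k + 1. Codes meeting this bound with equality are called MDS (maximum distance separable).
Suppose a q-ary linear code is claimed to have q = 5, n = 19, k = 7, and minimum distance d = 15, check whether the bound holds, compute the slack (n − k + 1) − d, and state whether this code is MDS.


Singleton RHS = n − k + 1 = 13, slack = -2, bound violated (no such code; not MDS).

Singleton bound: d ≤ n − k + 1.
Here n = 19, k = 7, so n − k + 1 = 13.
Given d = 15, check d ≤ 13: NO.
Slack = (n − k + 1) − d = -2.
The slack is negative: d = 15 exceeds n − k + 1 = 13 by 2, so the Singleton bound is violated and no linear [19, 7, 15]_5 code can exist. In particular it is not MDS (MDS requires d = n − k + 1 exactly).
Description: the claimed parameters are [19, 7, 15]_5; such a code would be impossible (violates the Singleton bound).


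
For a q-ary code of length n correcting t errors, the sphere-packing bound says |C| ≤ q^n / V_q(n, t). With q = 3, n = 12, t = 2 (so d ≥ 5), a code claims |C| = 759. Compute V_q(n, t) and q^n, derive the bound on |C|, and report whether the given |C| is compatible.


V_q(n, t) = 289, q^n = 531441, Hamming bound = 1838, |C| = 759 ≤ bound (satisfied).

Step 1: Compute V_q(n, t) = Σ_{j=0}^2 C(n, j) (q−1)^j.
  j = 0: C(12,0)·(2)^0 = 1·1 = 1.
  j = 1: C(12,1)·(2)^1 = 12·2 = 24.
  j = 2: C(12,2)·(2)^2 = 66·4 = 264.
  V_q(n, t) = 1 + 24 + 264 = 289.
Step 2: q^n = 3^12 = 531441.
Step 3: Hamming bound ⌊q^n / V_q(n,t)⌋ = ⌊531441/289⌋ = 1838.
Step 4: Compare |C| = 759 to 1838: satisfied.
The claimed |C| lies below the Hamming bound.


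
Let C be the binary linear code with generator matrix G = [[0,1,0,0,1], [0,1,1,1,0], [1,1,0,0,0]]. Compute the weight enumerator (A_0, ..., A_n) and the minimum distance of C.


Weight distribution: A_0 = 1, A_2 = 3, A_3 = 3, A_5 = 1. Minimum distance d = 2.

Enumerate all 2^3 = 8 messages m ∈ F_2^3.
For each, compute codeword c = mG in F_2^5, then tally its weight.
  m = 000 → c = 00000, weight = 0.
  m = 100 → c = 01001, weight = 2.
  m = 010 → c = 01110, weight = 3.
  m = 110 → c = 00111, weight = 3.
  m = 001 → c = 11000, weight = 2.
  m = 101 → c = 10001, weight = 2.
  m = 011 → c = 10110, weight = 3.
  m = 111 → c = 11111, weight = 5.
Tally weights:
  weight 0: 1 codewords.
  weight 2: 3 codewords.
  weight 3: 3 codewords.
  weight 5: 1 codewords.
Minimum distance d = smallest w > 0 with A_w > 0 = 2.
Sanity: Σ A_w = 8 = 2^3 = 8 ✓.


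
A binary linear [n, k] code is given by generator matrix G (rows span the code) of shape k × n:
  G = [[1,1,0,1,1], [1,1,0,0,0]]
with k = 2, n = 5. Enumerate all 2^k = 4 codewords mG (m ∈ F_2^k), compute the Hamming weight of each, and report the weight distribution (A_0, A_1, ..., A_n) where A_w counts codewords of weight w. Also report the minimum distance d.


Weight distribution: A_0 = 1, A_2 = 2, A_4 = 1. Minimum distance d = 2.

Enumerate all 2^2 = 4 messages m ∈ F_2^2.
For each, compute codeword c = mG in F_2^5, then tally its weight.
  m = 00 → c = 00000, weight = 0.
  m = 10 → c = 11011, weight = 4.
  m = 01 → c = 11000, weight = 2.
  m = 11 → c = 00011, weight = 2.
Tally weights:
  weight 0: 1 codewords.
  weight 2: 2 codewords.
  weight 4: 1 codewords.
Minimum distance d = smallest w > 0 with A_w > 0 = 2.
Sanity: Σ A_w = 4 = 2^2 = 4 ✓.


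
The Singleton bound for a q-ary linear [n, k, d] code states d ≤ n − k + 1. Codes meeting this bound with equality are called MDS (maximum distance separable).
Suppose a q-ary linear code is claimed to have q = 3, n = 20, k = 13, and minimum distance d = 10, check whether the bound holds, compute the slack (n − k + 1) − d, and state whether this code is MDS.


Singleton RHS = n − k + 1 = 8, slack = -2, bound violated (no such code; not MDS).

Singleton bound: d ≤ n − k + 1.
Here n = 20, k = 13, so n − k + 1 = 8.
Given d = 10, check d ≤ 8: NO.
Slack = (n − k + 1) − d = -2.
The slack is negative: d = 10 exceeds n − k + 1 = 8 by 2, so the Singleton bound is violated and no linear [20, 13, 10]_3 code can exist. In particular it is not MDS (MDS requires d = n − k + 1 exactly).
Description: the claimed parameters are [20, 13, 10]_3; such a code would be impossible (violates the Singleton bound).


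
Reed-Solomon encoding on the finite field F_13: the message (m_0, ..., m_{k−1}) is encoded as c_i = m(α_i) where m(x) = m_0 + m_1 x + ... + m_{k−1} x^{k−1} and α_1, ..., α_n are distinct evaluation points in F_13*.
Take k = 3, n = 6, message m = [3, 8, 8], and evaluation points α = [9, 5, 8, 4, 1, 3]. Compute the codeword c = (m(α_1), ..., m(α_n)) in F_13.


c = [8, 9, 7, 7, 6, 8]

Message polynomial: m(x) = 3 + 8·x + 8·x^2 (mod 13).
For each evaluation point α_i, compute m(α_i) mod 13:
  α_1 = 9: Horner steps 8 → 2 → 8, so m(9) = 8.
  α_2 = 5: Horner steps 8 → 9 → 9, so m(5) = 9.
  α_3 = 8: Horner steps 8 → 7 → 7, so m(8) = 7.
  α_4 = 4: Horner steps 8 → 1 → 7, so m(4) = 7.
  α_5 = 1: Horner steps 8 → 3 → 6, so m(1) = 6.
  α_6 = 3: Horner steps 8 → 6 → 8, so m(3) = 8.
Codeword c = [8, 9, 7, 7, 6, 8] ∈ F_13^6.


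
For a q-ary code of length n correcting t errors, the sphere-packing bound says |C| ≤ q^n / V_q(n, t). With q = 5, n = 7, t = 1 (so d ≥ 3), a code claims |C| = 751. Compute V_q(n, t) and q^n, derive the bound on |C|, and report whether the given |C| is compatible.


V_q(n, t) = 29, q^n = 78125, Hamming bound = 2693, |C| = 751 ≤ bound (satisfied).

Step 1: Compute V_q(n, t) = Σ_{j=0}^1 C(n, j) (q−1)^j.
  j = 0: C(7,0)·(4)^0 = 1·1 = 1.
  j = 1: C(7,1)·(4)^1 = 7·4 = 28.
  V_q(n, t) = 1 + 28 = 29.
Step 2: q^n = 5^7 = 78125.
Step 3: Hamming bound ⌊q^n / V_q(n,t)⌋ = ⌊78125/29⌋ = 2693.
Step 4: Compare |C| = 751 to 2693: satisfied.
The claimed |C| lies below the Hamming bound.


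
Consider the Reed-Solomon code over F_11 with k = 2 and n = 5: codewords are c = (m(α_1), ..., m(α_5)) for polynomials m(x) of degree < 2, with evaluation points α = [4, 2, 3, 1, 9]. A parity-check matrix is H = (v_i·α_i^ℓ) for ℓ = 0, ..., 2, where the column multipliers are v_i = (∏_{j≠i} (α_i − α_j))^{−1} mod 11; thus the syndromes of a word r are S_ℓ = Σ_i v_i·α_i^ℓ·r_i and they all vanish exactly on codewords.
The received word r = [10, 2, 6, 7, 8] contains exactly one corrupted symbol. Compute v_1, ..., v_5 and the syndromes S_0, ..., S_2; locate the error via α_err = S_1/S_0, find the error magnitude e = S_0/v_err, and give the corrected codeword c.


S = (5, 5, 5), error at position 4, error magnitude e = 9, c = [10, 2, 6, 9, 8].

Step 1: column multipliers v_i = (∏_{j≠i}(α_i − α_j))^{−1} mod 11.
  i = 1 (α = 4): (4−2)(4−3)(4−1)(4−9) = 2·1·3·(−5) = −30 ≡ 3, so v_1 = 3^{−1} = 4 (mod 11).
  i = 2 (α = 2): (2−4)(2−3)(2−1)(2−9) = (−2)·(−1)·1·(−7) = −14 ≡ 8, so v_2 = 8^{−1} = 7 (mod 11).
  i = 3 (α = 3): (3−4)(3−2)(3−1)(3−9) = (−1)·1·2·(−6) = 12 ≡ 1, so v_3 = 1^{−1} = 1 (mod 11).
  i = 4 (α = 1): (1−4)(1−2)(1−3)(1−9) = (−3)·(−1)·(−2)·(−8) = 48 ≡ 4, so v_4 = 4^{−1} = 3 (mod 11).
  i = 5 (α = 9): (9−4)(9−2)(9−3)(9−1) = 5·7·6·8 = 1680 ≡ 8, so v_5 = 8^{−1} = 7 (mod 11).
  v = [4, 7, 1, 3, 7].
Step 2: syndromes of r = [10, 2, 6, 7, 8] (all sums mod 11).
  S_0 = Σ v_i r_i = 4·10 + 7·2 + 1·6 + 3·7 + 7·8 = 137 ≡ 5.
  S_1 = Σ v_i α_i r_i = 4·4·10 + 7·2·2 + 1·3·6 + 3·1·7 + 7·9·8 = 731 ≡ 5.
  α_i^2 mod 11 = [5, 4, 9, 1, 4].
  S_2 = Σ v_i α_i^2 r_i = 4·5·10 + 7·4·2 + 1·9·6 + 3·1·7 + 7·4·8 = 555 ≡ 5.
  S = (5, 5, 5) ≠ 0, so r is not a codeword (an error is present).
Step 3: locate the error. For a single error e at position i, S_ℓ = v_i·e·α_i^ℓ, so α_err = S_1/S_0.
  S_0^{−1} = 5^{−1} = 9 (mod 11), so α_err = 5·9 = 45 ≡ 1 = α_4. Error position i = 4.
  Consistency check: S_2/S_1 = 5·9 = 45 ≡ 1 = α_err ✓ (single-error assumption holds).
Step 4: error magnitude e = S_0/v_4 = S_0·∏_{j≠4}(α_4 − α_j) = 5·4 = 20 ≡ 9 (mod 11).
Step 5: correct position 4: c_4 = r_4 − e = 7 − 9 ≡ 9 (mod 11). Hence c = [10, 2, 6, 9, 8].
  Check: interpolating c through the α_i gives m(x) = 5 + 4·x (degree < 2) with m(α_i) = c_i for every i, so c is indeed a codeword.


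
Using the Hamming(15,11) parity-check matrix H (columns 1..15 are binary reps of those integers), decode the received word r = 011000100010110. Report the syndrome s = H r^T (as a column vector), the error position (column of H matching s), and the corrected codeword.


s = (1, 1, 1, 0)^T, error position = 14, corrected codeword c = 011000100010100

Compute s = H r^T mod 2 one row at a time:
  s_1 = 0 + 0 + 0 + 1 + 0 + 1 + 1 + 0 = 3 ≡ 1 (mod 2).
  s_2 = 0 + 0 + 0 + 1 + 0 + 1 + 1 + 0 = 3 ≡ 1 (mod 2).
  s_3 = 1 + 1 + 0 + 1 + 0 + 1 + 1 + 0 = 5 ≡ 1 (mod 2).
  s_4 = 0 + 1 + 0 + 1 + 0 + 1 + 1 + 0 = 4 ≡ 0 (mod 2).
s = (1, 1, 1, 0)^T — this equals column 14 of H (binary 1110), so error is at position 14.
Correct: flip bit 14 of r = 011000100010110 to get c = 011000100010100.


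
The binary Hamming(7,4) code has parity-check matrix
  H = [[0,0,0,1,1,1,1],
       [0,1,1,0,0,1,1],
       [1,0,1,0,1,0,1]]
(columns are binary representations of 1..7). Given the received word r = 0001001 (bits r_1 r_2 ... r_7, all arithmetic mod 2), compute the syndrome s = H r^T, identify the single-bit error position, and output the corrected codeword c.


s = (0, 1, 1)^T, error position = 3, corrected codeword c = 0011001

Compute s = H r^T mod 2 one row at a time:
  s_1 = 1 + 0 + 0 + 1 = 2 ≡ 0 (mod 2).
  s_2 = 0 + 0 + 0 + 1 = 1 ≡ 1 (mod 2).
  s_3 = 0 + 0 + 0 + 1 = 1 ≡ 1 (mod 2).
s = (0, 1, 1)^T — this equals column 3 of H (binary 011), so error is at position 3.
Correct: flip bit 3 of r = 0001001 to get c = 0011001.


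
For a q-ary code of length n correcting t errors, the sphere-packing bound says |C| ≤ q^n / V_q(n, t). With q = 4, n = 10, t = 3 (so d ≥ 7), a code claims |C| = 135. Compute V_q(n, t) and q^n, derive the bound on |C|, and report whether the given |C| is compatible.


V_q(n, t) = 3676, q^n = 1048576, Hamming bound = 285, |C| = 135 ≤ bound (satisfied).

Step 1: Compute V_q(n, t) = Σ_{j=0}^3 C(n, j) (q−1)^j.
  j = 0: C(10,0)·(3)^0 = 1·1 = 1.
  j = 1: C(10,1)·(3)^1 = 10·3 = 30.
  j = 2: C(10,2)·(3)^2 = 45·9 = 405.
  j = 3: C(10,3)·(3)^3 = 120·27 = 3240.
  V_q(n, t) = 1 + 30 + 405 + 3240 = 3676.
Step 2: q^n = 4^10 = 1048576.
Step 3: Hamming bound ⌊q^n / V_q(n,t)⌋ = ⌊1048576/3676⌋ = 285.
Step 4: Compare |C| = 135 to 285: satisfied.
The claimed |C| lies below the Hamming bound.


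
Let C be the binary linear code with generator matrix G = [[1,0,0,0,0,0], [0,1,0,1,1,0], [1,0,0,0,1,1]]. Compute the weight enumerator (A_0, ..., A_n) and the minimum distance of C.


Weight distribution: A_0 = 1, A_1 = 1, A_2 = 1, A_3 = 3, A_4 = 2. Minimum distance d = 1.

Enumerate all 2^3 = 8 messages m ∈ F_2^3.
For each, compute codeword c = mG in F_2^6, then tally its weight.
  m = 000 → c = 000000, weight = 0.
  m = 100 → c = 100000, weight = 1.
  m = 010 → c = 010110, weight = 3.
  m = 110 → c = 110110, weight = 4.
  m = 001 → c = 100011, weight = 3.
  m = 101 → c = 000011, weight = 2.
  m = 011 → c = 110101, weight = 4.
  m = 111 → c = 010101, weight = 3.
Tally weights:
  weight 0: 1 codewords.
  weight 1: 1 codewords.
  weight 2: 1 codewords.
  weight 3: 3 codewords.
  weight 4: 2 codewords.
Minimum distance d = smallest w > 0 with A_w > 0 = 1.
Sanity: Σ A_w = 8 = 2^3 = 8 ✓.


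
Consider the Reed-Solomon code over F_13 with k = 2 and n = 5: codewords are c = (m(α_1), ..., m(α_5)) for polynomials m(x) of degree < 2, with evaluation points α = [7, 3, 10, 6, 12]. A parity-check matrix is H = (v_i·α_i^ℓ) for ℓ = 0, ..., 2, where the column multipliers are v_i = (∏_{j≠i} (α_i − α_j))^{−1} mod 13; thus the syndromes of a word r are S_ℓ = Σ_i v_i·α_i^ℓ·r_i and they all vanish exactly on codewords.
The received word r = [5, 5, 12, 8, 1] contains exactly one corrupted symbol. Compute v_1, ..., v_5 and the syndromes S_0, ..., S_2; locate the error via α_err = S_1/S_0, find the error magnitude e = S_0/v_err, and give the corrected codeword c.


S = (6, 3, 8), error at position 1, error magnitude e = 9, c = [9, 5, 12, 8, 1].

Step 1: column multipliers v_i = (∏_{j≠i}(α_i − α_j))^{−1} mod 13.
  i = 1 (α = 7): (7−3)(7−10)(7−6)(7−12) = 4·(−3)·1·(−5) = 60 ≡ 8, so v_1 = 8^{−1} = 5 (mod 13).
  i = 2 (α = 3): (3−7)(3−10)(3−6)(3−12) = (−4)·(−7)·(−3)·(−9) = 756 ≡ 2, so v_2 = 2^{−1} = 7 (mod 13).
  i = 3 (α = 10): (10−7)(10−3)(10−6)(10−12) = 3·7·4·(−2) = −168 ≡ 1, so v_3 = 1^{−1} = 1 (mod 13).
  i = 4 (α = 6): (6−7)(6−3)(6−10)(6−12) = (−1)·3·(−4)·(−6) = −72 ≡ 6, so v_4 = 6^{−1} = 11 (mod 13).
  i = 5 (α = 12): (12−7)(12−3)(12−10)(12−6) = 5·9·2·6 = 540 ≡ 7, so v_5 = 7^{−1} = 2 (mod 13).
  v = [5, 7, 1, 11, 2].
Step 2: syndromes of r = [5, 5, 12, 8, 1] (all sums mod 13).
  S_0 = Σ v_i r_i = 5·5 + 7·5 + 1·12 + 11·8 + 2·1 = 162 ≡ 6.
  S_1 = Σ v_i α_i r_i = 5·7·5 + 7·3·5 + 1·10·12 + 11·6·8 + 2·12·1 = 952 ≡ 3.
  α_i^2 mod 13 = [10, 9, 9, 10, 1].
  S_2 = Σ v_i α_i^2 r_i = 5·10·5 + 7·9·5 + 1·9·12 + 11·10·8 + 2·1·1 = 1555 ≡ 8.
  S = (6, 3, 8) ≠ 0, so r is not a codeword (an error is present).
Step 3: locate the error. For a single error e at position i, S_ℓ = v_i·e·α_i^ℓ, so α_err = S_1/S_0.
  S_0^{−1} = 6^{−1} = 11 (mod 13), so α_err = 3·11 = 33 ≡ 7 = α_1. Error position i = 1.
  Consistency check: S_2/S_1 = 8·9 = 72 ≡ 7 = α_err ✓ (single-error assumption holds).
Step 4: error magnitude e = S_0/v_1 = S_0·∏_{j≠1}(α_1 − α_j) = 6·8 = 48 ≡ 9 (mod 13).
Step 5: correct position 1: c_1 = r_1 − e = 5 − 9 ≡ 9 (mod 13). Hence c = [9, 5, 12, 8, 1].
  Check: interpolating c through the α_i gives m(x) = 2 + 1·x (degree < 2) with m(α_i) = c_i for every i, so c is indeed a codeword.
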